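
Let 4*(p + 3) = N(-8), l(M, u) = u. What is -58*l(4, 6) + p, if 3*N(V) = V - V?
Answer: -351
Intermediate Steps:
N(V) = 0 (N(V) = (V - V)/3 = (⅓)*0 = 0)
p = -3 (p = -3 + (¼)*0 = -3 + 0 = -3)
-58*l(4, 6) + p = -58*6 - 3 = -348 - 3 = -351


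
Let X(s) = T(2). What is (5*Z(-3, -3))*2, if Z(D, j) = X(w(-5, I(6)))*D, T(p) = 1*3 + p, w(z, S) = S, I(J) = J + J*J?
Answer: -150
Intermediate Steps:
I(J) = J + J²
T(p) = 3 + p
X(s) = 5 (X(s) = 3 + 2 = 5)
Z(D, j) = 5*D
(5*Z(-3, -3))*2 = (5*(5*(-3)))*2 = (5*(-15))*2 = -75*2 = -150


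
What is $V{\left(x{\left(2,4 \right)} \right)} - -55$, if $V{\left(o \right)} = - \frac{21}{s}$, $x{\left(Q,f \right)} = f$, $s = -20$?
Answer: $\frac{1121}{20} \approx 56.05$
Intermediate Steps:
$V{\left(o \right)} = \frac{21}{20}$ ($V{\left(o \right)} = - \frac{21}{-20} = \left(-21\right) \left(- \frac{1}{20}\right) = \frac{21}{20}$)
$V{\left(x{\left(2,4 \right)} \right)} - -55 = \frac{21}{20} - -55 = \frac{21}{20} + 55 = \frac{1121}{20}$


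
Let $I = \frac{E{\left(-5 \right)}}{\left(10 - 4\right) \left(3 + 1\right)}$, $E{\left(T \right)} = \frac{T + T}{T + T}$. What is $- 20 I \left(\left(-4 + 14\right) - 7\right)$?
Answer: $- \frac{5}{2} \approx -2.5$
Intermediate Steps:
$E{\left(T \right)} = 1$ ($E{\left(T \right)} = \frac{2 T}{2 T} = 2 T \frac{1}{2 T} = 1$)
$I = \frac{1}{24}$ ($I = 1 \frac{1}{\left(10 - 4\right) \left(3 + 1\right)} = 1 \frac{1}{6 \cdot 4} = 1 \cdot \frac{1}{24} = \frac{1}{24} \approx 0.041667$)
$- 20 I \left(\left(-4 + 14\right) - 7\right) = \left(-20\right) \frac{1}{24} \left(\left(-4 + 14\right) - 7\right) = - \frac{5 \left(10 - 7\right)}{6} = \left(- \frac{5}{6}\right) 3 = - \frac{5}{2}$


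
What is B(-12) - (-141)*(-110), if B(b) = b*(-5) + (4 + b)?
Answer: -15458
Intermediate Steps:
B(b) = 4 - 4*b (B(b) = -5*b + (4 + b) = 4 - 4*b)
B(-12) - (-141)*(-110) = (4 - 4*(-12)) - (-141)*(-110) = (4 + 48) - 141*110 = 52 - 15510 = -15458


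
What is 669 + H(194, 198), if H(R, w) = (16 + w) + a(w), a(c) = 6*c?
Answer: 2071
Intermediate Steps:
H(R, w) = 16 + 7*w (H(R, w) = (16 + w) + 6*w = 16 + 7*w)
669 + H(194, 198) = 669 + (16 + 7*198) = 669 + (16 + 1386) = 669 + 1402 = 2071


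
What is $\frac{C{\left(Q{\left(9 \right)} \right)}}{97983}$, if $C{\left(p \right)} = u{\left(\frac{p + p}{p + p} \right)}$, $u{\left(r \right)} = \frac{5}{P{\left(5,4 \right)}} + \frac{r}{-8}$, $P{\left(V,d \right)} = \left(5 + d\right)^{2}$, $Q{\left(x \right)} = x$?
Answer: $- \frac{41}{63492984} \approx -6.4574 \cdot 10^{-7}$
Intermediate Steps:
$u{\left(r \right)} = \frac{5}{81} - \frac{r}{8}$ ($u{\left(r \right)} = \frac{5}{\left(5 + 4\right)^{2}} + \frac{r}{-8} = \frac{5}{9^{2}} + r \left(- \frac{1}{8}\right) = \frac{5}{81} - \frac{r}{8}$)
$C{\left(p \right)} = - \frac{41}{648}$ ($C{\left(p \right)} = \frac{5}{81} - \frac{\left(p + p\right) \frac{1}{p + p}}{8} = \frac{5}{81} - \frac{2 p \frac{1}{2 p}}{8} = \frac{5}{81} - \frac{1}{8} = - \frac{41}{648}$)
$\frac{C{\left(Q{\left(9 \right)} \right)}}{97983} = - \frac{41}{648 \cdot 97983} = \left(- \frac{41}{648}\right) \frac{1}{97983} = - \frac{41}{63492984}$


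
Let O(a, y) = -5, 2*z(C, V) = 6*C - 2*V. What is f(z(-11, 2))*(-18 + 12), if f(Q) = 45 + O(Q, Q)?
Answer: -240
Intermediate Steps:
z(C, V) = -V + 3*C (z(C, V) = (6*C - 2*V)/2 = (-2*V + 6*C)/2 = -V + 3*C)
f(Q) = 40 (f(Q) = 45 - 5 = 40)
f(z(-11, 2))*(-18 + 12) = 40*(-18 + 12) = 40*(-6) = -240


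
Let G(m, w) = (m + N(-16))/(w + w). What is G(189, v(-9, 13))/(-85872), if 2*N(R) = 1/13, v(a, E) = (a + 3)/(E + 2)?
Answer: 24575/8930688 ≈ 0.0027517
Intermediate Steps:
v(a, E) = (3 + a)/(2 + E)
N(R) = 1/26 (N(R) = (1/2)/13 = (1/2)*(1/13) = 1/26)
G(m, w) = (1/26 + m)/(2*w) (G(m, w) = (m + 1/26)/(w + w) = (1/26 + m)/((2*w)) = (1/26 + m)*(1/(2*w)) = (1/26 + m)/(2*w))
G(189, v(-9, 13))/(-85872) = ((1 + 26*189)/(52*(((3 - 9)/(2 + 13)))))/(-85872) = ((1 + 4914)/(52*((-6/15))))*(-1/85872) = ((1/52)*4915/((1/15)*(-6)))*(-1/85872) = ((1/52)*4915/(-2/5))*(-1/85872) = ((1/52)*(-5/2)*4915)*(-1/85872) = -24575/104*(-1/85872) = 24575/8930688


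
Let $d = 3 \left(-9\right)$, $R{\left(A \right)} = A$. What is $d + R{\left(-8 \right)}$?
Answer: $-35$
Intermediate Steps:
$d = -27$
$d + R{\left(-8 \right)} = -27 - 8 = -35$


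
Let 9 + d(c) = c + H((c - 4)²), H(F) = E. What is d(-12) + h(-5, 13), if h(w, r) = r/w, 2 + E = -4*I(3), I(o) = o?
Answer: -188/5 ≈ -37.600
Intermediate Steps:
E = -14 (E = -2 - 4*3 = -2 - 12 = -14)
H(F) = -14
d(c) = -23 + c (d(c) = -9 + (c - 14) = -9 + (-14 + c) = -23 + c)
d(-12) + h(-5, 13) = (-23 - 12) + 13/(-5) = -35 + 13*(-⅕) = -35 - 13/5 = -188/5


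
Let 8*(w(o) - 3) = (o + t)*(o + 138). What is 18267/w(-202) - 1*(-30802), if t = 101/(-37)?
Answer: 623565367/20237 ≈ 30813.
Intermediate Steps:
t = -101/37 (t = 101*(-1/37) = -101/37 ≈ -2.7297)
w(o) = 3 + (138 + o)*(-101/37 + o)/8 (w(o) = 3 + ((o - 101/37)*(o + 138))/8 = 3 + ((-101/37 + o)*(138 + o))/8 = 3 + ((138 + o)*(-101/37 + o))/8 = 3 + (138 + o)*(-101/37 + o)/8)
18267/w(-202) - 1*(-30802) = 18267/(-6525/148 + (⅛)*(-202)² + (5005/296)*(-202)) - 1*(-30802) = 18267/(-6525/148 + (⅛)*40804 - 505505/148) + 30802 = 18267/(-6525/148 + 10201/2 - 505505/148) + 30802 = 18267/(60711/37) + 30802 = 18267*(37/60711) + 30802 = 225293/20237 + 30802 = 623565367/20237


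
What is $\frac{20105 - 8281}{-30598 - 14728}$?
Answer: $- \frac{5912}{22663} \approx -0.26087$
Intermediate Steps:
$\frac{20105 - 8281}{-30598 - 14728} = \frac{11824}{-30598 - 14728} = \frac{11824}{-45326} = 11824 \left(- \frac{1}{45326}\right) = - \frac{5912}{22663}$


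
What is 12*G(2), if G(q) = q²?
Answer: 48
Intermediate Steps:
12*G(2) = 12*2² = 12*4 = 48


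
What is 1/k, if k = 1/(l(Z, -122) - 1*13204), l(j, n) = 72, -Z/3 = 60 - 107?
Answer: -13132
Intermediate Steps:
Z = 141 (Z = -3*(60 - 107) = -3*(-47) = 141)
k = -1/13132 (k = 1/(72 - 1*13204) = 1/(72 - 13204) = 1/(-13132) = -1/13132 ≈ -7.6150e-5)
1/k = 1/(-1/13132) = -13132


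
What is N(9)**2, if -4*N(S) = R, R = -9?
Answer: 81/16 ≈ 5.0625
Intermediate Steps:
N(S) = 9/4 (N(S) = -1/4*(-9) = 9/4)
N(9)**2 = (9/4)**2 = 81/16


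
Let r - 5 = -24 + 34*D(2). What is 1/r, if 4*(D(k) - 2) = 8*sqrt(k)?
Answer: -49/6847 + 68*sqrt(2)/6847 ≈ 0.0068886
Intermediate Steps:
D(k) = 2 + 2*sqrt(k) (D(k) = 2 + (8*sqrt(k))/4 = 2 + 2*sqrt(k))
r = 49 + 68*sqrt(2) (r = 5 + (-24 + 34*(2 + 2*sqrt(2))) = 5 + (-24 + (68 + 68*sqrt(2))) = 5 + (44 + 68*sqrt(2)) = 49 + 68*sqrt(2) ≈ 145.17)
1/r = 1/(49 + 68*sqrt(2))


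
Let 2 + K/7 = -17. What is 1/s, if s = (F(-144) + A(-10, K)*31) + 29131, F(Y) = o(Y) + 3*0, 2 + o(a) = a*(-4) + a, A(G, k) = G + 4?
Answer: 1/29375 ≈ 3.4043e-5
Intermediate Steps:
K = -133 (K = -14 + 7*(-17) = -14 - 119 = -133)
A(G, k) = 4 + G
o(a) = -2 - 3*a (o(a) = -2 + (a*(-4) + a) = -2 + (-4*a + a) = -2 - 3*a)
F(Y) = -2 - 3*Y (F(Y) = (-2 - 3*Y) + 3*0 = (-2 - 3*Y) + 0 = -2 - 3*Y)
s = 29375 (s = ((-2 - 3*(-144)) + (4 - 10)*31) + 29131 = ((-2 + 432) - 6*31) + 29131 = (430 - 186) + 29131 = 244 + 29131 = 29375)
1/s = 1/29375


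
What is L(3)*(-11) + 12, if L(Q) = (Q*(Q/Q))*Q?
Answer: -87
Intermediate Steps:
L(Q) = Q² (L(Q) = (Q*1)*Q = Q*Q = Q²)
L(3)*(-11) + 12 = 3²*(-11) + 12 = 9*(-11) + 12 = -99 + 12 = -87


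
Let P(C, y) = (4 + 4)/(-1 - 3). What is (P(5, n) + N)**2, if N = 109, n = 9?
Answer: 11449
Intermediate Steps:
P(C, y) = -2 (P(C, y) = 8/(-4) = 8*(-1/4) = -2)
(P(5, n) + N)**2 = (-2 + 109)**2 = 107**2 = 11449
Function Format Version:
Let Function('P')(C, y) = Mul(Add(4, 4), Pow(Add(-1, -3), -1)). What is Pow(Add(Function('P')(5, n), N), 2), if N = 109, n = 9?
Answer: 11449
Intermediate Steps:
Function('P')(C, y) = -2 (Function('P')(C, y) = Mul(8, Pow(-4, -1)) = Mul(8, Rational(-1, 4)) = -2)
Pow(Add(Function('P')(5, n), N), 2) = Pow(Add(-2, 109), 2) = Pow(107, 2) = 11449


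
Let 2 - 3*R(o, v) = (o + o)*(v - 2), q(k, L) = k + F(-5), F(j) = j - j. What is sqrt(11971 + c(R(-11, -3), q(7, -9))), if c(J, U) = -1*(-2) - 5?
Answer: 8*sqrt(187) ≈ 109.40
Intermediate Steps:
F(j) = 0
q(k, L) = k (q(k, L) = k + 0 = k)
R(o, v) = 2/3 - 2*o*(-2 + v)/3 (R(o, v) = 2/3 - (o + o)*(v - 2)/3 = 2/3 - 2*o*(-2 + v)/3)
c(J, U) = -3 (c(J, U) = 2 - 5 = -3)
sqrt(11971 + c(R(-11, -3), q(7, -9))) = sqrt(11971 - 3) = sqrt(11968) = 8*sqrt(187)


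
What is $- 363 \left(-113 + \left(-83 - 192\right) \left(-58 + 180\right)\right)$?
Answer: $12219669$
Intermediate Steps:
$- 363 \left(-113 + \left(-83 - 192\right) \left(-58 + 180\right)\right) = - 363 \left(-113 - 33550\right) = \left(-363\right) \left(-33663\right) = 12219669$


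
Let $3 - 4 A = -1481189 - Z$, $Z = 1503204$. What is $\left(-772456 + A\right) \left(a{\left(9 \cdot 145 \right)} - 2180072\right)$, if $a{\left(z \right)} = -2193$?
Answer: $57517958605$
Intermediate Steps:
$A = 746099$ ($A = \frac{3}{4} - \frac{-1481189 - 1503204}{4} = \frac{3}{4} - - \frac{2984393}{4} = \frac{3}{4} + \frac{2984393}{4} = 746099$)
$\left(-772456 + A\right) \left(a{\left(9 \cdot 145 \right)} - 2180072\right) = \left(-772456 + 746099\right) \left(-2193 - 2180072\right) = \left(-26357\right) \left(-2182265\right) = 57517958605$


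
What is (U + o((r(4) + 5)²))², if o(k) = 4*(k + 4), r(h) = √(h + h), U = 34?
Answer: 45924 + 29120*√2 ≈ 87106.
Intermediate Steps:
r(h) = √2*√h (r(h) = √(2*h) = √2*√h)
o(k) = 16 + 4*k (o(k) = 4*(4 + k) = 16 + 4*k)
(U + o((r(4) + 5)²))² = (34 + (16 + 4*(√2*√4 + 5)²))² = (34 + (16 + 4*(√2*2 + 5)²))² = (34 + (16 + 4*(2*√2 + 5)²))² = (34 + (16 + 4*(5 + 2*√2)²))² = (50 + 4*(5 + 2*√2)²)²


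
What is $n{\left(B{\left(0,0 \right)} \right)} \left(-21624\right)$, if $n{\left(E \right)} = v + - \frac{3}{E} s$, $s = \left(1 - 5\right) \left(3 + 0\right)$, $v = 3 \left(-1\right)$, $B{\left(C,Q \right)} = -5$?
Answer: $\frac{1102824}{5} \approx 2.2056 \cdot 10^{5}$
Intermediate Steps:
$v = -3$
$s = -12$ ($s = \left(-4\right) 3 = -12$)
$n{\left(E \right)} = -3 + \frac{36}{E}$ ($n{\left(E \right)} = -3 + - \frac{3}{E} \left(-12\right) = -3 + \frac{36}{E}$)
$n{\left(B{\left(0,0 \right)} \right)} \left(-21624\right) = \left(-3 + \frac{36}{-5}\right) \left(-21624\right) = \left(-3 + 36 \left(- \frac{1}{5}\right)\right) \left(-21624\right) = \left(-3 - \frac{36}{5}\right) \left(-21624\right) = \left(- \frac{51}{5}\right) \left(-21624\right) = \frac{1102824}{5}$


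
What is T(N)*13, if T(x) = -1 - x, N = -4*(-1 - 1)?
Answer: -117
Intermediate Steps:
N = 8 (N = -4*(-2) = 8)
T(N)*13 = (-1 - 1*8)*13 = (-1 - 8)*13 = -9*13 = -117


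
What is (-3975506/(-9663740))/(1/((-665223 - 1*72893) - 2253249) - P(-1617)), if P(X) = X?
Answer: 1189218950569/4674386990978296 ≈ 0.00025441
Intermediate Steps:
(-3975506/(-9663740))/(1/((-665223 - 1*72893) - 2253249) - P(-1617)) = (-3975506/(-9663740))/(1/((-665223 - 1*72893) - 2253249) - 1*(-1617)) = (-3975506*(-1/9663740))/(1/((-665223 - 72893) - 2253249) + 1617) = 1987753/(4831870*(1/(-738116 - 2253249) + 1617)) = 1987753/(4831870*(1/(-2991365) + 1617)) = 1987753/(4831870*(-1/2991365 + 1617)) = 1987753/(4831870*(4837037204/2991365)) = (1987753/4831870)*(2991365/4837037204) = 1189218950569/4674386990978296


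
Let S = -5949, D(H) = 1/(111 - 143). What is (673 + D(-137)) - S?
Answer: 211903/32 ≈ 6622.0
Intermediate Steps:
D(H) = -1/32 (D(H) = 1/(-32) = -1/32)
(673 + D(-137)) - S = (673 - 1/32) - 1*(-5949) = 21535/32 + 5949 = 211903/32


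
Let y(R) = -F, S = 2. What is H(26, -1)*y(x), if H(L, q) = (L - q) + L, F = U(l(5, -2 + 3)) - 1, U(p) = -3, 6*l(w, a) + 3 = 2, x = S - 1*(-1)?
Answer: 212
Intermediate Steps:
x = 3 (x = 2 - 1*(-1) = 2 + 1 = 3)
l(w, a) = -⅙ (l(w, a) = -½ + (⅙)*2 = -½ + ⅓ = -⅙)
F = -4 (F = -3 - 1 = -4)
y(R) = 4 (y(R) = -1*(-4) = 4)
H(L, q) = -q + 2*L
H(26, -1)*y(x) = (-1*(-1) + 2*26)*4 = (1 + 52)*4 = 53*4 = 212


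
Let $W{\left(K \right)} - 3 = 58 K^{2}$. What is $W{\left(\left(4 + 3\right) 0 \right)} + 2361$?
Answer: $2364$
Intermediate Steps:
$W{\left(K \right)} = 3 + 58 K^{2}$
$W{\left(\left(4 + 3\right) 0 \right)} + 2361 = \left(3 + 58 \left(\left(4 + 3\right) 0\right)^{2}\right) + 2361 = \left(3 + 58 \left(7 \cdot 0\right)^{2}\right) + 2361 = \left(3 + 58 \cdot 0^{2}\right) + 2361 = \left(3 + 58 \cdot 0\right) + 2361 = \left(3 + 0\right) + 2361 = 3 + 2361 = 2364$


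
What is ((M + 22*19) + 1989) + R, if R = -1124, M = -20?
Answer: 1263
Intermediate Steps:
((M + 22*19) + 1989) + R = ((-20 + 22*19) + 1989) - 1124 = ((-20 + 418) + 1989) - 1124 = (398 + 1989) - 1124 = 2387 - 1124 = 1263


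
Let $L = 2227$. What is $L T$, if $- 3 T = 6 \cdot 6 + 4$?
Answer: $- \frac{89080}{3} \approx -29693.0$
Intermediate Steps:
$T = - \frac{40}{3}$ ($T = - \frac{6 \cdot 6 + 4}{3} = - \frac{36 + 4}{3} = \left(- \frac{1}{3}\right) 40 = - \frac{40}{3} \approx -13.333$)
$L T = 2227 \left(- \frac{40}{3}\right) = - \frac{89080}{3}$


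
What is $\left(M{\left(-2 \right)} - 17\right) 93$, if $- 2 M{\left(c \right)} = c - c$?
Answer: $-1581$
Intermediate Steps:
$M{\left(c \right)} = 0$ ($M{\left(c \right)} = - \frac{c - c}{2} = \left(- \frac{1}{2}\right) 0 = 0$)
$\left(M{\left(-2 \right)} - 17\right) 93 = \left(0 - 17\right) 93 = \left(-17\right) 93 = -1581$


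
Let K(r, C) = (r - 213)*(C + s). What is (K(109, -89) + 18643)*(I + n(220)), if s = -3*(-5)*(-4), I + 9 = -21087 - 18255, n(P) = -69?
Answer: -1345759380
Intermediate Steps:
I = -39351 (I = -9 + (-21087 - 18255) = -9 - 39342 = -39351)
s = -60 (s = 15*(-4) = -60)
K(r, C) = (-213 + r)*(-60 + C) (K(r, C) = (r - 213)*(C - 60) = (-213 + r)*(-60 + C))
(K(109, -89) + 18643)*(I + n(220)) = ((12780 - 213*(-89) - 60*109 - 89*109) + 18643)*(-39351 - 69) = ((12780 + 18957 - 6540 - 9701) + 18643)*(-39420) = (15496 + 18643)*(-39420) = 34139*(-39420) = -1345759380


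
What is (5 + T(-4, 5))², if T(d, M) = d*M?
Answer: 225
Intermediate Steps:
T(d, M) = M*d
(5 + T(-4, 5))² = (5 + 5*(-4))² = (5 - 20)² = (-15)² = 225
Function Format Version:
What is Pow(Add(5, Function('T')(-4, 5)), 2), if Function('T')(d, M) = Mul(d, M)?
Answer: 225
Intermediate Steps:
Function('T')(d, M) = Mul(M, d)
Pow(Add(5, Function('T')(-4, 5)), 2) = Pow(Add(5, Mul(5, -4)), 2) = Pow(Add(5, -20), 2) = Pow(-15, 2) = 225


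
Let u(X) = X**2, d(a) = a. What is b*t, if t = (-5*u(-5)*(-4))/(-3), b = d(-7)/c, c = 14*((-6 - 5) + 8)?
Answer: -250/9 ≈ -27.778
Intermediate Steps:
c = -42 (c = 14*(-11 + 8) = 14*(-3) = -42)
b = 1/6 (b = -7/(-42) = -7*(-1/42) = 1/6 ≈ 0.16667)
t = -500/3 (t = (-5*(-5)**2*(-4))/(-3) = (-5*25*(-4))*(-1/3) = -125*(-4)*(-1/3) = 500*(-1/3) = -500/3 ≈ -166.67)
b*t = (1/6)*(-500/3) = -250/9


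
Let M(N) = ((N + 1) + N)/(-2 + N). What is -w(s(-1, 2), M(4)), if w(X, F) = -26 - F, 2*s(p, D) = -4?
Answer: 61/2 ≈ 30.500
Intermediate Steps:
s(p, D) = -2 (s(p, D) = (½)*(-4) = -2)
M(N) = (1 + 2*N)/(-2 + N) (M(N) = ((1 + N) + N)/(-2 + N) = (1 + 2*N)/(-2 + N))
-w(s(-1, 2), M(4)) = -(-26 - (1 + 2*4)/(-2 + 4)) = -(-26 - (1 + 8)/2) = -(-26 - 9/2) = -1*(-61/2) = 61/2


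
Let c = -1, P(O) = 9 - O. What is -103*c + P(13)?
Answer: 99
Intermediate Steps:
-103*c + P(13) = -103*(-1) + (9 - 1*13) = 103 + (9 - 13) = 103 - 4 = 99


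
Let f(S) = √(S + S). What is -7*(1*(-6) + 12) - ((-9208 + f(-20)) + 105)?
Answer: 9061 - 2*I*√10 ≈ 9061.0 - 6.3246*I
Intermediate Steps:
f(S) = √2*√S (f(S) = √(2*S) = √2*√S)
-7*(1*(-6) + 12) - ((-9208 + f(-20)) + 105) = -7*(1*(-6) + 12) - ((-9208 + √2*√(-20)) + 105) = -7*(-6 + 12) - ((-9208 + √2*(2*I*√5)) + 105) = -7*6 - ((-9208 + 2*I*√10) + 105) = -42 - (-9103 + 2*I*√10) = -42 + (9103 - 2*I*√10) = 9061 - 2*I*√10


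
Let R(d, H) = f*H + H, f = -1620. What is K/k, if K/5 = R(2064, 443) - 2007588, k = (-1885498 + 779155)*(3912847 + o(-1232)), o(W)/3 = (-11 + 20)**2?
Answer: 2724805/865843945974 ≈ 3.1470e-6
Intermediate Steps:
o(W) = 243 (o(W) = 3*(-11 + 20)**2 = 3*9**2 = 3*81 = 243)
k = -4329219729870 (k = (-1885498 + 779155)*(3912847 + 243) = -1106343*3913090 = -4329219729870)
R(d, H) = -1619*H (R(d, H) = -1620*H + H = -1619*H)
K = -13624025 (K = 5*(-1619*443 - 2007588) = 5*(-717217 - 2007588) = 5*(-2724805) = -13624025)
K/k = -13624025/(-4329219729870) = -13624025*(-1/4329219729870) = 2724805/865843945974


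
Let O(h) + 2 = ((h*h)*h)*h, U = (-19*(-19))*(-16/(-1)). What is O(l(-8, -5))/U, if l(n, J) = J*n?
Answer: 1279999/2888 ≈ 443.21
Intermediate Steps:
U = 5776 (U = 361*(-16*(-1)) = 361*16 = 5776)
O(h) = -2 + h⁴ (O(h) = -2 + ((h*h)*h)*h = -2 + (h²*h)*h = -2 + h³*h = -2 + h⁴)
O(l(-8, -5))/U = (-2 + (-5*(-8))⁴)/5776 = (-2 + 40⁴)*(1/5776) = (-2 + 2560000)*(1/5776) = 2559998*(1/5776) = 1279999/2888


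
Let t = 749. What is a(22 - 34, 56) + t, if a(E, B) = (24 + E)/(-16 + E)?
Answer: 5240/7 ≈ 748.57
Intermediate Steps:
a(E, B) = (24 + E)/(-16 + E)
a(22 - 34, 56) + t = (24 + (22 - 34))/(-16 + (22 - 34)) + 749 = (24 - 12)/(-16 - 12) + 749 = 12/(-28) + 749 = -1/28*12 + 749 = -3/7 + 749 = 5240/7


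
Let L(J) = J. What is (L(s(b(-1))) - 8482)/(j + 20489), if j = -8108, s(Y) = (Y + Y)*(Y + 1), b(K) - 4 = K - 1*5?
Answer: -2826/4127 ≈ -0.68476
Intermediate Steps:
b(K) = -1 + K (b(K) = 4 + (K - 1*5) = 4 + (K - 5) = 4 + (-5 + K) = -1 + K)
s(Y) = 2*Y*(1 + Y) (s(Y) = (2*Y)*(1 + Y) = 2*Y*(1 + Y))
(L(s(b(-1))) - 8482)/(j + 20489) = (2*(-1 - 1)*(1 + (-1 - 1)) - 8482)/(-8108 + 20489) = (2*(-2)*(1 - 2) - 8482)/12381 = (2*(-2)*(-1) - 8482)*(1/12381) = (4 - 8482)*(1/12381) = -8478*1/12381 = -2826/4127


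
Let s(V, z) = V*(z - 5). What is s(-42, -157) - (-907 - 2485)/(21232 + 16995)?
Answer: 260099900/38227 ≈ 6804.1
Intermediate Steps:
s(V, z) = V*(-5 + z)
s(-42, -157) - (-907 - 2485)/(21232 + 16995) = -42*(-5 - 157) - (-907 - 2485)/(21232 + 16995) = -42*(-162) - (-3392)/38227 = 6804 - (-3392)/38227 = 6804 - 1*(-3392/38227) = 6804 + 3392/38227 = 260099900/38227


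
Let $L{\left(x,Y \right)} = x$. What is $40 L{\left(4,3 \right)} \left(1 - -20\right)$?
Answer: $3360$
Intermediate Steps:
$40 L{\left(4,3 \right)} \left(1 - -20\right) = 40 \cdot 4 \left(1 - -20\right) = 160 \left(1 + 20\right) = 160 \cdot 21 = 3360$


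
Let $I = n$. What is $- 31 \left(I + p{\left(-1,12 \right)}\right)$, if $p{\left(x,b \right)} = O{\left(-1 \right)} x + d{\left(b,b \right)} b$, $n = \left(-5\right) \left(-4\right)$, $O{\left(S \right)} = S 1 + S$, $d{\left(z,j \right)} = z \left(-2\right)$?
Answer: $8246$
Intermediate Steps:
$d{\left(z,j \right)} = - 2 z$
$O{\left(S \right)} = 2 S$ ($O{\left(S \right)} = S + S = 2 S$)
$n = 20$
$I = 20$
$p{\left(x,b \right)} = - 2 x - 2 b^{2}$ ($p{\left(x,b \right)} = 2 \left(-1\right) x + - 2 b b = - 2 x - 2 b^{2}$)
$- 31 \left(I + p{\left(-1,12 \right)}\right) = - 31 \left(20 - \left(-2 + 2 \cdot 12^{2}\right)\right) = - 31 \left(20 + \left(2 - 288\right)\right) = - 31 \left(20 - 286\right) = \left(-31\right) \left(-266\right) = 8246$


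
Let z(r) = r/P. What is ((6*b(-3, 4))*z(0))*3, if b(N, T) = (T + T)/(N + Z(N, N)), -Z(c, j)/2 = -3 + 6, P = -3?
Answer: 0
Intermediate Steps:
Z(c, j) = -6 (Z(c, j) = -2*(-3 + 6) = -2*3 = -6)
b(N, T) = 2*T/(-6 + N) (b(N, T) = (T + T)/(N - 6) = (2*T)/(-6 + N) = 2*T/(-6 + N))
z(r) = -r/3 (z(r) = r/(-3) = r*(-1/3) = -r/3)
((6*b(-3, 4))*z(0))*3 = ((6*(2*4/(-6 - 3)))*(-1/3*0))*3 = ((6*(2*4/(-9)))*0)*3 = ((6*(2*4*(-1/9)))*0)*3 = ((6*(-8/9))*0)*3 = -16/3*0*3 = 0*3 = 0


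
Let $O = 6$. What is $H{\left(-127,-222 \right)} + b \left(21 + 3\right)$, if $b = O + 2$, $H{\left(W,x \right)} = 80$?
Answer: $272$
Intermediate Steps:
$b = 8$ ($b = 6 + 2 = 8$)
$H{\left(-127,-222 \right)} + b \left(21 + 3\right) = 80 + 8 \left(21 + 3\right) = 80 + 8 \cdot 24 = 80 + 192 = 272$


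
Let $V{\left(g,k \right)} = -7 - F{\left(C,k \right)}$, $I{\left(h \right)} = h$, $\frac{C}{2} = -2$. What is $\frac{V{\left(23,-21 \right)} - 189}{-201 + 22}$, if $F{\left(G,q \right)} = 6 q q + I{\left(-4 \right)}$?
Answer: $\frac{2838}{179} \approx 15.855$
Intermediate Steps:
$C = -4$ ($C = 2 \left(-2\right) = -4$)
$F{\left(G,q \right)} = -4 + 6 q^{2}$ ($F{\left(G,q \right)} = 6 q q - 4 = 6 q^{2} - 4 = -4 + 6 q^{2}$)
$V{\left(g,k \right)} = -3 - 6 k^{2}$ ($V{\left(g,k \right)} = -7 - \left(-4 + 6 k^{2}\right) = -3 - 6 k^{2}$)
$\frac{V{\left(23,-21 \right)} - 189}{-201 + 22} = \frac{\left(-3 - 6 \left(-21\right)^{2}\right) - 189}{-201 + 22} = \frac{\left(-3 - 2646\right) - 189}{-179} = \left(\left(-3 - 2646\right) - 189\right) \left(- \frac{1}{179}\right) = \left(-2649 - 189\right) \left(- \frac{1}{179}\right) = \left(-2838\right) \left(- \frac{1}{179}\right) = \frac{2838}{179}$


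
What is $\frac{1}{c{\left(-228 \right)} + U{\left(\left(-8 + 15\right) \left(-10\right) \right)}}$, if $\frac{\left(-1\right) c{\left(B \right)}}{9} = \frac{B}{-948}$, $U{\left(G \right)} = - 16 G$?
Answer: $\frac{79}{88309} \approx 0.00089459$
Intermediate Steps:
$c{\left(B \right)} = \frac{3 B}{316}$ ($c{\left(B \right)} = - 9 \frac{B}{-948} = - 9 B \left(- \frac{1}{948}\right) = - 9 \left(- \frac{B}{948}\right) = \frac{3 B}{316}$)
$\frac{1}{c{\left(-228 \right)} + U{\left(\left(-8 + 15\right) \left(-10\right) \right)}} = \frac{1}{\frac{3}{316} \left(-228\right) - 16 \left(-8 + 15\right) \left(-10\right)} = \frac{1}{- \frac{171}{79} - 16 \cdot 7 \left(-10\right)} = \frac{1}{- \frac{171}{79} - -1120} = \frac{1}{- \frac{171}{79} + 1120} = \frac{1}{\frac{88309}{79}} = \frac{79}{88309}$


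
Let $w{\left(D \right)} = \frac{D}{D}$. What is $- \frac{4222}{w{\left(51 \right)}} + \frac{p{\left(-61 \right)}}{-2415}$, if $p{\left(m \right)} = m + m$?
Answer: $- \frac{10196008}{2415} \approx -4222.0$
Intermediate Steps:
$w{\left(D \right)} = 1$
$p{\left(m \right)} = 2 m$
$- \frac{4222}{w{\left(51 \right)}} + \frac{p{\left(-61 \right)}}{-2415} = - \frac{4222}{1} + \frac{2 \left(-61\right)}{-2415} = \left(-4222\right) 1 - - \frac{122}{2415} = -4222 + \frac{122}{2415} = - \frac{10196008}{2415}$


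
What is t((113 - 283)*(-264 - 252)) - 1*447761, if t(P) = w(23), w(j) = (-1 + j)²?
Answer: -447277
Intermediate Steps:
t(P) = 484 (t(P) = (-1 + 23)² = 22² = 484)
t((113 - 283)*(-264 - 252)) - 1*447761 = 484 - 1*447761 = 484 - 447761 = -447277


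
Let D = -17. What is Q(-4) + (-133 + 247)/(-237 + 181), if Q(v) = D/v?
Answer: 31/14 ≈ 2.2143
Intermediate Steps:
Q(v) = -17/v
Q(-4) + (-133 + 247)/(-237 + 181) = -17/(-4) + (-133 + 247)/(-237 + 181) = -17*(-¼) + 114/(-56) = 17/4 + 114*(-1/56) = 17/4 - 57/28 = 31/14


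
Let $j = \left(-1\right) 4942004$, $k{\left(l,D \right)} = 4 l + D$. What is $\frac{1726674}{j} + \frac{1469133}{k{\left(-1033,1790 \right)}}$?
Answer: $- \frac{908063129130}{1446771671} \approx -627.65$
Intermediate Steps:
$k{\left(l,D \right)} = D + 4 l$
$j = -4942004$
$\frac{1726674}{j} + \frac{1469133}{k{\left(-1033,1790 \right)}} = \frac{1726674}{-4942004} + \frac{1469133}{1790 + 4 \left(-1033\right)} = 1726674 \left(- \frac{1}{4942004}\right) + \frac{1469133}{1790 - 4132} = - \frac{863337}{2471002} + \frac{1469133}{-2342} = - \frac{863337}{2471002} + 1469133 \left(- \frac{1}{2342}\right) = - \frac{863337}{2471002} - \frac{1469133}{2342} = - \frac{908063129130}{1446771671}$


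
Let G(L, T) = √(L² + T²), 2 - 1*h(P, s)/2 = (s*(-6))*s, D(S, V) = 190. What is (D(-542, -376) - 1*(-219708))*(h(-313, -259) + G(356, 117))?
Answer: 177012612448 + 1099490*√5617 ≈ 1.7710e+11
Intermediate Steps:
h(P, s) = 4 + 12*s² (h(P, s) = 4 - 2*s*(-6)*s = 4 - 2*(-6*s)*s = 4 - (-12)*s² = 4 + 12*s²)
(D(-542, -376) - 1*(-219708))*(h(-313, -259) + G(356, 117)) = (190 - 1*(-219708))*((4 + 12*(-259)²) + √(356² + 117²)) = (190 + 219708)*((4 + 12*67081) + √(126736 + 13689)) = 219898*((4 + 804972) + √140425) = 219898*(804976 + 5*√5617) = 177012612448 + 1099490*√5617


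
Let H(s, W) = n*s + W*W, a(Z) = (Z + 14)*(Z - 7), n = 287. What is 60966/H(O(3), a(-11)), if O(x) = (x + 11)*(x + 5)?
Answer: 30483/17530 ≈ 1.7389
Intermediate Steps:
O(x) = (5 + x)*(11 + x) (O(x) = (11 + x)*(5 + x) = (5 + x)*(11 + x))
a(Z) = (-7 + Z)*(14 + Z) (a(Z) = (14 + Z)*(-7 + Z) = (-7 + Z)*(14 + Z))
H(s, W) = W**2 + 287*s (H(s, W) = 287*s + W*W = 287*s + W**2 = W**2 + 287*s)
60966/H(O(3), a(-11)) = 60966/((-98 + (-11)**2 + 7*(-11))**2 + 287*(55 + 3**2 + 16*3)) = 60966/((-98 + 121 - 77)**2 + 287*(55 + 9 + 48)) = 60966/((-54)**2 + 287*112) = 60966/(2916 + 32144) = 60966/35060 = 60966*(1/35060) = 30483/17530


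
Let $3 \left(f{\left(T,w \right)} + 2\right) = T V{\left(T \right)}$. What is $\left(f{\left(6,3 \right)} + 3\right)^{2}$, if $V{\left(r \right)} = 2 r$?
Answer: $625$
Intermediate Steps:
$f{\left(T,w \right)} = -2 + \frac{2 T^{2}}{3}$ ($f{\left(T,w \right)} = -2 + \frac{T 2 T}{3} = -2 + \frac{2 T^{2}}{3}$)
$\left(f{\left(6,3 \right)} + 3\right)^{2} = \left(\left(-2 + \frac{2 \cdot 6^{2}}{3}\right) + 3\right)^{2} = \left(\left(-2 + \frac{2}{3} \cdot 36\right) + 3\right)^{2} = \left(\left(-2 + 24\right) + 3\right)^{2} = \left(22 + 3\right)^{2} = 25^{2} = 625$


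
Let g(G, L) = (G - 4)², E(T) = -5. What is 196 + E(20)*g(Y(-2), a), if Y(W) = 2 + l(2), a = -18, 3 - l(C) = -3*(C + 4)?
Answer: -1609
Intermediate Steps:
l(C) = 15 + 3*C (l(C) = 3 - (-3)*(C + 4) = 3 - (-3)*(4 + C) = 3 - (-12 - 3*C) = 3 + (12 + 3*C) = 15 + 3*C)
Y(W) = 23 (Y(W) = 2 + (15 + 3*2) = 2 + (15 + 6) = 2 + 21 = 23)
g(G, L) = (-4 + G)²
196 + E(20)*g(Y(-2), a) = 196 - 5*(-4 + 23)² = 196 - 5*19² = 196 - 5*361 = 196 - 1805 = -1609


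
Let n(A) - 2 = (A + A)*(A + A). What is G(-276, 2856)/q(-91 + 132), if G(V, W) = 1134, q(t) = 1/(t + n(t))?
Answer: 7673778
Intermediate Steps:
n(A) = 2 + 4*A**2 (n(A) = 2 + (A + A)*(A + A) = 2 + (2*A)*(2*A) = 2 + 4*A**2)
q(t) = 1/(2 + t + 4*t**2) (q(t) = 1/(t + (2 + 4*t**2)) = 1/(2 + t + 4*t**2))
G(-276, 2856)/q(-91 + 132) = 1134/(1/(2 + (-91 + 132) + 4*(-91 + 132)**2)) = 1134/(1/(2 + 41 + 4*41**2)) = 1134/(1/(2 + 41 + 4*1681)) = 1134/(1/(2 + 41 + 6724)) = 1134/(1/6767) = 1134*6767 = 7673778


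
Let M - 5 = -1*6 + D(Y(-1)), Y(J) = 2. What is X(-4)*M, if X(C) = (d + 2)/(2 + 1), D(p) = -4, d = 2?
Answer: -20/3 ≈ -6.6667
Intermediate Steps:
X(C) = 4/3 (X(C) = (2 + 2)/(2 + 1) = 4/3)
M = -5 (M = 5 + (-1*6 - 4) = 5 + (-6 - 4) = 5 - 10 = -5)
X(-4)*M = (4/3)*(-5) = -20/3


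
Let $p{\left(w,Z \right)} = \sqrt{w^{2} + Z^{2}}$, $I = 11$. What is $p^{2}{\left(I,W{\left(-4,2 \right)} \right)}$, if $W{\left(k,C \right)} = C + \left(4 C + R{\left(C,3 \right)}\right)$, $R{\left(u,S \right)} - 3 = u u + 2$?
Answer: $482$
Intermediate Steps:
$R{\left(u,S \right)} = 5 + u^{2}$ ($R{\left(u,S \right)} = 3 + \left(u u + 2\right) = 3 + \left(u^{2} + 2\right) = 3 + \left(2 + u^{2}\right) = 5 + u^{2}$)
$W{\left(k,C \right)} = 5 + C^{2} + 5 C$ ($W{\left(k,C \right)} = C + \left(4 C + \left(5 + C^{2}\right)\right) = C + \left(5 + C^{2} + 4 C\right) = 5 + C^{2} + 5 C$)
$p{\left(w,Z \right)} = \sqrt{Z^{2} + w^{2}}$
$p^{2}{\left(I,W{\left(-4,2 \right)} \right)} = \left(\sqrt{\left(5 + 2^{2} + 5 \cdot 2\right)^{2} + 11^{2}}\right)^{2} = \left(\sqrt{\left(5 + 4 + 10\right)^{2} + 121}\right)^{2} = \left(\sqrt{19^{2} + 121}\right)^{2} = \left(\sqrt{361 + 121}\right)^{2} = \left(\sqrt{482}\right)^{2} = 482$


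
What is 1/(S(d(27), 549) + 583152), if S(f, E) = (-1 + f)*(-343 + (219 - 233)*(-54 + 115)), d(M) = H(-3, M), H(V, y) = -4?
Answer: 1/589137 ≈ 1.6974e-6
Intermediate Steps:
d(M) = -4
S(f, E) = 1197 - 1197*f (S(f, E) = (-1 + f)*(-343 - 14*61) = (-1 + f)*(-343 - 854) = (-1 + f)*(-1197) = 1197 - 1197*f)
1/(S(d(27), 549) + 583152) = 1/((1197 - 1197*(-4)) + 583152) = 1/((1197 + 4788) + 583152) = 1/(5985 + 583152) = 1/589137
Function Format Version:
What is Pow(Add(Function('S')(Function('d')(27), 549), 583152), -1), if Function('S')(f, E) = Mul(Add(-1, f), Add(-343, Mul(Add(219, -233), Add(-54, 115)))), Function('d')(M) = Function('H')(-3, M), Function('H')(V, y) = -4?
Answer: Rational(1, 589137) ≈ 1.6974e-6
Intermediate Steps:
Function('d')(M) = -4
Function('S')(f, E) = Add(1197, Mul(-1197, f)) (Function('S')(f, E) = Mul(Add(-1, f), Add(-343, Mul(-14, 61))) = Mul(Add(-1, f), Add(-343, -854)) = Mul(Add(-1, f), -1197) = Add(1197, Mul(-1197, f)))
Pow(Add(Function('S')(Function('d')(27), 549), 583152), -1) = Pow(Add(Add(1197, Mul(-1197, -4)), 583152), -1) = Pow(Add(Add(1197, 4788), 583152), -1) = Pow(Add(5985, 583152), -1) = Pow(589137, -1) = Rational(1, 589137)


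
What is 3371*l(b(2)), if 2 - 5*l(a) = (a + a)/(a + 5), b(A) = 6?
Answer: 6742/11 ≈ 612.91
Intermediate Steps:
l(a) = 2/5 - 2*a/(5*(5 + a)) (l(a) = 2/5 - (a + a)/(5*(a + 5)) = 2/5 - 2*a/(5*(5 + a)))
3371*l(b(2)) = 3371*(2/(5 + 6)) = 3371*(2/11) = 6742/11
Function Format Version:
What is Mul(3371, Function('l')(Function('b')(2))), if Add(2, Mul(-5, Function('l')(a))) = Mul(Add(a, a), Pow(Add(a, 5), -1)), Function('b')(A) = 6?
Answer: Rational(6742, 11) ≈ 612.91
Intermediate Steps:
Function('l')(a) = Add(Rational(2, 5), Mul(Rational(-2, 5), a, Pow(Add(5, a), -1))) (Function('l')(a) = Add(Rational(2, 5), Mul(Rational(-1, 5), Mul(Add(a, a), Pow(Add(a, 5), -1)))) = Add(Rational(2, 5), Mul(Rational(-1, 5), Mul(Mul(2, a), Pow(Add(5, a), -1)))) = Add(Rational(2, 5), Mul(Rational(-1, 5), Mul(2, a, Pow(Add(5, a), -1)))) = Add(Rational(2, 5), Mul(Rational(-2, 5), a, Pow(Add(5, a), -1))))
Mul(3371, Function('l')(Function('b')(2))) = Mul(3371, Mul(2, Pow(Add(5, 6), -1))) = Mul(3371, Mul(2, Pow(11, -1))) = Mul(3371, Mul(2, Rational(1, 11))) = Mul(3371, Rational(2, 11)) = Rational(6742, 11)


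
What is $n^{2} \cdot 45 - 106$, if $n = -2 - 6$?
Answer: $2774$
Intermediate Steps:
$n = -8$
$n^{2} \cdot 45 - 106 = \left(-8\right)^{2} \cdot 45 - 106 = 64 \cdot 45 - 106 = 2880 - 106 = 2774$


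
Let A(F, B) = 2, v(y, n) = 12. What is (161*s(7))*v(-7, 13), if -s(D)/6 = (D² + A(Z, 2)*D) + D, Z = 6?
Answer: -811440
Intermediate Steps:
s(D) = -18*D - 6*D² (s(D) = -6*((D² + 2*D) + D) = -6*(D² + 3*D) = -18*D - 6*D²)
(161*s(7))*v(-7, 13) = (161*(-6*7*(3 + 7)))*12 = (161*(-6*7*10))*12 = (161*(-420))*12 = -67620*12 = -811440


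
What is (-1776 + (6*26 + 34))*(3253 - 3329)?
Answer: 120536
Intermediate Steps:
(-1776 + (6*26 + 34))*(3253 - 3329) = (-1776 + (156 + 34))*(-76) = (-1776 + 190)*(-76) = -1586*(-76) = 120536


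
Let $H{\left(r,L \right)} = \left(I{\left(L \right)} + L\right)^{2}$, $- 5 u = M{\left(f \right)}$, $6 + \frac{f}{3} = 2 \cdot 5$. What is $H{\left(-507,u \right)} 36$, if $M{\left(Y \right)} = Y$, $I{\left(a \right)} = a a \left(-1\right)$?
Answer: $\frac{1498176}{625} \approx 2397.1$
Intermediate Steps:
$I{\left(a \right)} = - a^{2}$ ($I{\left(a \right)} = a^{2} \left(-1\right) = - a^{2}$)
$f = 12$ ($f = -18 + 3 \cdot 2 \cdot 5 = -18 + 3 \cdot 10 = -18 + 30 = 12$)
$u = - \frac{12}{5}$ ($u = \left(- \frac{1}{5}\right) 12 = - \frac{12}{5} \approx -2.4$)
$H{\left(r,L \right)} = \left(L - L^{2}\right)^{2}$ ($H{\left(r,L \right)} = \left(- L^{2} + L\right)^{2} = \left(L - L^{2}\right)^{2}$)
$H{\left(-507,u \right)} 36 = \left(- \frac{12}{5}\right)^{2} \left(-1 - \frac{12}{5}\right)^{2} \cdot 36 = \frac{144 \left(- \frac{17}{5}\right)^{2}}{25} \cdot 36 = \frac{144}{25} \cdot \frac{289}{25} \cdot 36 = \frac{41616}{625} \cdot 36 = \frac{1498176}{625}$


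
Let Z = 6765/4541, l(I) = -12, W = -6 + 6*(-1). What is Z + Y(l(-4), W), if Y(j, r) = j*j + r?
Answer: 606177/4541 ≈ 133.49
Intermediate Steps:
W = -12 (W = -6 - 6 = -12)
Y(j, r) = r + j² (Y(j, r) = j² + r = r + j²)
Z = 6765/4541 (Z = 6765*(1/4541) = 6765/4541 ≈ 1.4898)
Z + Y(l(-4), W) = 6765/4541 + (-12 + (-12)²) = 6765/4541 + (-12 + 144) = 6765/4541 + 132 = 606177/4541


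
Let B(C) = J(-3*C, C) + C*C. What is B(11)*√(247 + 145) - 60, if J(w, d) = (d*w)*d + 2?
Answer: -60 - 54180*√2 ≈ -76682.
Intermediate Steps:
J(w, d) = 2 + w*d² (J(w, d) = w*d² + 2 = 2 + w*d²)
B(C) = 2 + C² - 3*C³ (B(C) = (2 + (-3*C)*C²) + C*C = (2 - 3*C³) + C² = 2 + C² - 3*C³)
B(11)*√(247 + 145) - 60 = (2 + 11² - 3*11³)*√(247 + 145) - 60 = (2 + 121 - 3*1331)*√392 - 60 = (2 + 121 - 3993)*(14*√2) - 60 = -54180*√2 - 60 = -60 - 54180*√2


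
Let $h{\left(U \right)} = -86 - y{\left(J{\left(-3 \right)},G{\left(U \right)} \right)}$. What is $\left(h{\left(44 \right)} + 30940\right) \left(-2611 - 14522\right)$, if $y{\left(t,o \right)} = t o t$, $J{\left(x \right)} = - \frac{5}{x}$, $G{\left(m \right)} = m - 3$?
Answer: $- \frac{1580010971}{3} \approx -5.2667 \cdot 10^{8}$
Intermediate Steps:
$G{\left(m \right)} = -3 + m$ ($G{\left(m \right)} = m - 3 = -3 + m$)
$y{\left(t,o \right)} = o t^{2}$ ($y{\left(t,o \right)} = o t t = o t^{2}$)
$h{\left(U \right)} = - \frac{233}{3} - \frac{25 U}{9}$ ($h{\left(U \right)} = -86 - \left(-3 + U\right) \left(- \frac{5}{-3}\right)^{2} = -86 - \left(-3 + U\right) \left(\left(-5\right) \left(- \frac{1}{3}\right)\right)^{2} = -86 - \left(-3 + U\right) \left(\frac{5}{3}\right)^{2} = -86 - \left(-3 + U\right) \frac{25}{9} = -86 - \left(- \frac{25}{3} + \frac{25 U}{9}\right) = - \frac{233}{3} - \frac{25 U}{9}$)
$\left(h{\left(44 \right)} + 30940\right) \left(-2611 - 14522\right) = \left(\left(- \frac{233}{3} - \frac{1100}{9}\right) + 30940\right) \left(-2611 - 14522\right) = \left(\left(- \frac{233}{3} - \frac{1100}{9}\right) + 30940\right) \left(-17133\right) = \left(- \frac{1799}{9} + 30940\right) \left(-17133\right) = \frac{276661}{9} \left(-17133\right) = - \frac{1580010971}{3}$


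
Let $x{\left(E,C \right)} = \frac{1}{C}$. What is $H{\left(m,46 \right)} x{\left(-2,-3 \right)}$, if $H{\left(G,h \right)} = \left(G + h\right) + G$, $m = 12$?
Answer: $- \frac{70}{3} \approx -23.333$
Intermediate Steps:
$H{\left(G,h \right)} = h + 2 G$
$H{\left(m,46 \right)} x{\left(-2,-3 \right)} = \frac{46 + 2 \cdot 12}{-3} = \left(46 + 24\right) \left(- \frac{1}{3}\right) = 70 \left(- \frac{1}{3}\right) = - \frac{70}{3}$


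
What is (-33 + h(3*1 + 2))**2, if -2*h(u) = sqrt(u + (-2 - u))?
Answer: (66 + I*sqrt(2))**2/4 ≈ 1088.5 + 46.669*I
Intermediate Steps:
h(u) = -I*sqrt(2)/2 (h(u) = -sqrt(u + (-2 - u))/2 = -I*sqrt(2)/2)
(-33 + h(3*1 + 2))**2 = (-33 - I*sqrt(2)/2)**2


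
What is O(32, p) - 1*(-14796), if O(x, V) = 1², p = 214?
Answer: 14797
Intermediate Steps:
O(x, V) = 1
O(32, p) - 1*(-14796) = 1 - 1*(-14796) = 1 + 14796 = 14797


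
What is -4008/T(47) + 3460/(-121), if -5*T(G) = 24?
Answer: 97575/121 ≈ 806.41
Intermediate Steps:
T(G) = -24/5 (T(G) = -⅕*24 = -24/5)
-4008/T(47) + 3460/(-121) = -4008/(-24/5) + 3460/(-121) = -4008*(-5/24) + 3460*(-1/121) = 835 - 3460/121 = 97575/121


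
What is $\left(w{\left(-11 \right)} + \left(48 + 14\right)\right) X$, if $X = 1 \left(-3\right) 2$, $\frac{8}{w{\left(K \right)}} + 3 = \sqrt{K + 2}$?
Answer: $-364 + 8 i \approx -364.0 + 8.0 i$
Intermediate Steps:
$w{\left(K \right)} = \frac{8}{-3 + \sqrt{2 + K}}$ ($w{\left(K \right)} = \frac{8}{-3 + \sqrt{K + 2}} = \frac{8}{-3 + \sqrt{2 + K}}$)
$X = -6$ ($X = \left(-3\right) 2 = -6$)
$\left(w{\left(-11 \right)} + \left(48 + 14\right)\right) X = \left(\frac{8}{-3 + \sqrt{2 - 11}} + \left(48 + 14\right)\right) \left(-6\right) = \left(\frac{8}{-3 + \sqrt{-9}} + 62\right) \left(-6\right) = \left(\frac{8}{-3 + 3 i} + 62\right) \left(-6\right) = \left(8 \frac{-3 - 3 i}{18} + 62\right) \left(-6\right) = \left(\frac{4 \left(-3 - 3 i\right)}{9} + 62\right) \left(-6\right) = \left(62 + \frac{4 \left(-3 - 3 i\right)}{9}\right) \left(-6\right) = -372 - \frac{8 \left(-3 - 3 i\right)}{3}$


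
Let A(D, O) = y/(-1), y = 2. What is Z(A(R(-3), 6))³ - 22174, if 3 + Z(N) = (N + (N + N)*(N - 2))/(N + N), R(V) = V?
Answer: -179589/8 ≈ -22449.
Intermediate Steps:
A(D, O) = -2 (A(D, O) = 2/(-1) = 2*(-1) = -2)
Z(N) = -3 + (N + 2*N*(-2 + N))/(2*N) (Z(N) = -3 + (N + (N + N)*(N - 2))/(N + N) = -3 + (N + (2*N)*(-2 + N))/((2*N)) = -3 + (N + 2*N*(-2 + N))*(1/(2*N)) = -3 + (N + 2*N*(-2 + N))/(2*N))
Z(A(R(-3), 6))³ - 22174 = (-9/2 - 2)³ - 22174 = (-13/2)³ - 22174 = -2197/8 - 22174 = -179589/8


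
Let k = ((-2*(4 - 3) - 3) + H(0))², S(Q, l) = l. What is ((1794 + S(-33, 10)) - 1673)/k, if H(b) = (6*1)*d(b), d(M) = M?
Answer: 131/25 ≈ 5.2400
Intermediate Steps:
H(b) = 6*b (H(b) = (6*1)*b = 6*b)
k = 25 (k = ((-2*(4 - 3) - 3) + 6*0)² = ((-2*1 - 3) + 0)² = ((-2 - 3) + 0)² = (-5 + 0)² = (-5)² = 25)
((1794 + S(-33, 10)) - 1673)/k = ((1794 + 10) - 1673)/25 = (1804 - 1673)*(1/25) = 131*(1/25) = 131/25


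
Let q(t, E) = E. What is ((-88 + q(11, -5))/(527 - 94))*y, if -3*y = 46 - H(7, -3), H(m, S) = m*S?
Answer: 2077/433 ≈ 4.7968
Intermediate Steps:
H(m, S) = S*m
y = -67/3 (y = -(46 - (-3)*7)/3 = -(46 - 1*(-21))/3 = -(46 + 21)/3 = -1/3*67 = -67/3 ≈ -22.333)
((-88 + q(11, -5))/(527 - 94))*y = ((-88 - 5)/(527 - 94))*(-67/3) = -93/433*(-67/3) = 2077/433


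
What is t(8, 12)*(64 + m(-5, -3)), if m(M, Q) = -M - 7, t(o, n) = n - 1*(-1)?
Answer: 806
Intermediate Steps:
t(o, n) = 1 + n (t(o, n) = n + 1 = 1 + n)
m(M, Q) = -7 - M
t(8, 12)*(64 + m(-5, -3)) = (1 + 12)*(64 + (-7 - 1*(-5))) = 13*(64 + (-7 + 5)) = 13*(64 - 2) = 13*62 = 806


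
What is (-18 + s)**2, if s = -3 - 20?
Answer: 1681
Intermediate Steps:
s = -23
(-18 + s)**2 = (-18 - 23)**2 = (-41)**2 = 1681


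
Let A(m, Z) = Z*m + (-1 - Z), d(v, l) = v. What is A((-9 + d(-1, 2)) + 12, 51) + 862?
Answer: 912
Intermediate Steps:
A(m, Z) = -1 - Z + Z*m
A((-9 + d(-1, 2)) + 12, 51) + 862 = (-1 - 1*51 + 51*((-9 - 1) + 12)) + 862 = (-1 - 51 + 51*(-10 + 12)) + 862 = (-1 - 51 + 51*2) + 862 = (-1 - 51 + 102) + 862 = 50 + 862 = 912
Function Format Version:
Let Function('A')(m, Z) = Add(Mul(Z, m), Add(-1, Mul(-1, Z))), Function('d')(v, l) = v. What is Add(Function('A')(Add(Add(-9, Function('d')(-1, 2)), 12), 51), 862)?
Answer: 912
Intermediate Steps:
Function('A')(m, Z) = Add(-1, Mul(-1, Z), Mul(Z, m))
Add(Function('A')(Add(Add(-9, Function('d')(-1, 2)), 12), 51), 862) = Add(Add(-1, Mul(-1, 51), Mul(51, Add(Add(-9, -1), 12))), 862) = Add(Add(-1, -51, Mul(51, Add(-10, 12))), 862) = Add(Add(-1, -51, Mul(51, 2)), 862) = Add(Add(-1, -51, 102), 862) = Add(50, 862) = 912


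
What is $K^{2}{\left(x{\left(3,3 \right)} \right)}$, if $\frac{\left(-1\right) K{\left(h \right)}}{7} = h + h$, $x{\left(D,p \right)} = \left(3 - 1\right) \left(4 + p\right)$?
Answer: $38416$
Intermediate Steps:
$x{\left(D,p \right)} = 8 + 2 p$ ($x{\left(D,p \right)} = \left(3 - 1\right) \left(4 + p\right) = 2 \left(4 + p\right) = 8 + 2 p$)
$K{\left(h \right)} = - 14 h$ ($K{\left(h \right)} = - 7 \left(h + h\right) = - 7 \cdot 2 h = - 14 h$)
$K^{2}{\left(x{\left(3,3 \right)} \right)} = \left(- 14 \left(8 + 2 \cdot 3\right)\right)^{2} = \left(- 14 \left(8 + 6\right)\right)^{2} = \left(\left(-14\right) 14\right)^{2} = \left(-196\right)^{2} = 38416$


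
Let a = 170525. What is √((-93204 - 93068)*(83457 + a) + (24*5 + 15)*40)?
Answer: 2*I*√11827432426 ≈ 2.1751e+5*I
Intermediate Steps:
√((-93204 - 93068)*(83457 + a) + (24*5 + 15)*40) = √((-93204 - 93068)*(83457 + 170525) + (24*5 + 15)*40) = √(-186272*253982 + (120 + 15)*40) = √(-47309735104 + 135*40) = √(-47309735104 + 5400) = √(-47309729704) = 2*I*√11827432426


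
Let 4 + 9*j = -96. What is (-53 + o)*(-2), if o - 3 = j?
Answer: 1100/9 ≈ 122.22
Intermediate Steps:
j = -100/9 (j = -4/9 + (⅑)*(-96) = -4/9 - 32/3 = -100/9 ≈ -11.111)
o = -73/9 (o = 3 - 100/9 = -73/9 ≈ -8.1111)
(-53 + o)*(-2) = (-53 - 73/9)*(-2) = -550/9*(-2) = 1100/9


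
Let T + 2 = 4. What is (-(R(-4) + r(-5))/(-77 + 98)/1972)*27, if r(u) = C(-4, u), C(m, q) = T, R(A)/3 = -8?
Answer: 99/6902 ≈ 0.014344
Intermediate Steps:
T = 2 (T = -2 + 4 = 2)
R(A) = -24 (R(A) = 3*(-8) = -24)
C(m, q) = 2
r(u) = 2
(-(R(-4) + r(-5))/(-77 + 98)/1972)*27 = (-(-24 + 2)/(-77 + 98)/1972)*27 = (-(-22)/21*(1/1972))*27 = (-1*(-22/21)*(1/1972))*27 = ((22/21)*(1/1972))*27 = (11/20706)*27 = 99/6902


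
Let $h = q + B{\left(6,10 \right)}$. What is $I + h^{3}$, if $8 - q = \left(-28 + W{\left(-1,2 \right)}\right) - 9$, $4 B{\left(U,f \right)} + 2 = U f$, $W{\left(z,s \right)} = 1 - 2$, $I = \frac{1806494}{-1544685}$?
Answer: $\frac{2736489251333}{12357480} \approx 2.2144 \cdot 10^{5}$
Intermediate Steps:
$I = - \frac{1806494}{1544685}$ ($I = 1806494 \left(- \frac{1}{1544685}\right) = - \frac{1806494}{1544685} \approx -1.1695$)
$W{\left(z,s \right)} = -1$ ($W{\left(z,s \right)} = 1 - 2 = -1$)
$B{\left(U,f \right)} = - \frac{1}{2} + \frac{U f}{4}$
$q = 46$ ($q = 8 - \left(\left(-28 - 1\right) - 9\right) = 8 - \left(-29 - 9\right) = 8 - -38 = 8 + 38 = 46$)
$h = \frac{121}{2}$ ($h = 46 - \left(\frac{1}{2} - 15\right) = 46 + \left(- \frac{1}{2} + 15\right) = 46 + \frac{29}{2} = \frac{121}{2} \approx 60.5$)
$I + h^{3} = - \frac{1806494}{1544685} + \left(\frac{121}{2}\right)^{3} = - \frac{1806494}{1544685} + \frac{1771561}{8} = \frac{2736489251333}{12357480}$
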